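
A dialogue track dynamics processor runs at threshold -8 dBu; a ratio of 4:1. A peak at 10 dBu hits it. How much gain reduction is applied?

13.5 dB

Overshoot = 10 − (-8) = 18 dB.
A 4:1 ratio leaves 4.5 dB of that excess.
Gain reduction = 18 − 4.5 = 13.5 dB.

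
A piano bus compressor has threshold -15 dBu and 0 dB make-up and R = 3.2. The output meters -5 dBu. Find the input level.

17 dBu

The compressed level sits -5 − (-15) = 10 dB over threshold.
Undo the ratio: input overshoot = 10 × 3.2 = 32 dB, giving input = 17 dBu.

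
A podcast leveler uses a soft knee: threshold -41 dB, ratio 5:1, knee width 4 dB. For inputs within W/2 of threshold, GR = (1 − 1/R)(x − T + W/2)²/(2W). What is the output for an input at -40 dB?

x − T + W/2 = -40 − (-41) + 2 = 3.
GR = (1 − 1/5) × 3² / 8 = 0.8 × 9 / 8 = 0.9 dB.
Output = -40 − 0.9 = -40.9 dB.

-40.9 dB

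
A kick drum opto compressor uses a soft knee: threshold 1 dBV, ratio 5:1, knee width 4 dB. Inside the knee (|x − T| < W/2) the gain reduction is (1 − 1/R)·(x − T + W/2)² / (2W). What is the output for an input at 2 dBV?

1.1 dBV

x − T + W/2 = 2 − 1 + 2 = 3.
GR = (1 − 1/5) × 3² / 8 = 0.8 × 9 / 8 = 0.9 dB.
Output = 2 − 0.9 = 1.1 dBV.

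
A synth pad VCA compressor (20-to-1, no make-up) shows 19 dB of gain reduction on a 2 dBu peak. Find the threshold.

-18 dBu

Input is 20 dB above T (since output overshoot × R = input overshoot: (-17 − T)·20 = 2 − T gives T = -18 dBu).
Check: -18 + (2 − (-18))/20 = -18 + 1 = -17 dBu. ✓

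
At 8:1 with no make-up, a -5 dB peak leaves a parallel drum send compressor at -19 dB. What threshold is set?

Input is 16 dB above T (since output overshoot × R = input overshoot: (-19 − T)·8 = -5 − T gives T = -21 dB).
Check: -21 + (-5 − (-21))/8 = -21 + 2 = -19 dB. ✓

-21 dB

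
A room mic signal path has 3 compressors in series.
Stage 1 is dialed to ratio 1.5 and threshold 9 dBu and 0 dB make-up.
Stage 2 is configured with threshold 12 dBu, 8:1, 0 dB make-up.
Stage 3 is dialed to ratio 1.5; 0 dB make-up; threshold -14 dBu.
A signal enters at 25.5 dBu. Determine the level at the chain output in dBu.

Stage 1: 16.5 dB above 9 dBu, reduced 1.5:1 to 11 dB above → 20 dBu.
Stage 2: 20 dBu is 8 dB over 12 dBu; at 8:1 that becomes 1 dB over, giving 13 dBu.
Stage 3: overshoot 27 dB → 27/1.5 = 18 dB → 4 dBu.

4 dBu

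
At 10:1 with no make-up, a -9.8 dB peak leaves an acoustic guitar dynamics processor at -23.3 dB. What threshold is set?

Let T be the threshold. Output overshoot = (input overshoot)/R, so -23.3 − T = (-9.8 − T)/10.
10·(-23.3 − T) = -9.8 − T → 9·T = -233 − (-9.8) = -223.2.
T = -223.2/9 = -24.8 dB.

-24.8 dB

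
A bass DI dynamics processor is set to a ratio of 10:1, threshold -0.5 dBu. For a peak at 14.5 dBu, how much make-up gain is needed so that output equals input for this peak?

The peak compresses to -0.5 + 15/10 = 1 dBu.
To reach 14.5 dBu requires 14.5 − 1 = 13.5 dB of make-up.

13.5 dB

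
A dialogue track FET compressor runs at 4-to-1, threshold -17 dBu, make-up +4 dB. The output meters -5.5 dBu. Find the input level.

13 dBu

Before make-up, the level was -5.5 − 4 = -9.5 dBu.
Post-compression overshoot = -9.5 − (-17) = 7.5 dB.
Before 4:1 compression the overshoot was 7.5 × 4 = 30 dB, so input = -17 + 30 = 13 dBu.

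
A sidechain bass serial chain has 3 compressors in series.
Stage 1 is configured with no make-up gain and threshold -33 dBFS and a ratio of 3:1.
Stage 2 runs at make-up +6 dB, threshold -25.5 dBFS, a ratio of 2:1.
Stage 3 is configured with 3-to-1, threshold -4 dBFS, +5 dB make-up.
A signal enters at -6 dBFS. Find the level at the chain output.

-13.75 dBFS

Stage 1: -6 dBFS is 27 dB over -33 dBFS; at 3:1 that becomes 9 dB over, giving -24 dBFS.
Stage 2: 1.5 dB above -25.5 dBFS, reduced 2:1 to 0.75 dB above → -24.75 dBFS; +6 dB make-up → -18.75 dBFS.
Stage 3: -18.75 dBFS ≤ -4 dBFS, so stage 3 doesn't engage; make-up brings it to -13.75 dBFS.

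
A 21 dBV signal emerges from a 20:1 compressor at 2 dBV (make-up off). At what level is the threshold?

Let T be the threshold. Output overshoot = (input overshoot)/R, so 2 − T = (21 − T)/20.
20·(2 − T) = 21 − T → 19·T = 40 − 21 = 19.
T = 19/19 = 1 dBV.

1 dBV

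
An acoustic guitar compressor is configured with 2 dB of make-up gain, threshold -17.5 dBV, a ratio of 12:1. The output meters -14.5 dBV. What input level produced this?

Remove make-up: -14.5 − 2 = -16.5 dBV.
That's 1 dB above the -17.5 dBV threshold.
Input overshoot = R × output overshoot = 12 dB → input = -17.5 + 12 = -5.5 dBV.

-5.5 dBV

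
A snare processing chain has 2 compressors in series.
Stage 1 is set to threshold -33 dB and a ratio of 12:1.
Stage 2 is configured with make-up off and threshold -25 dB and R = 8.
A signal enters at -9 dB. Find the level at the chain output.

-31 dB

Stage 1: overshoot 24 dB → 24/12 = 2 dB → -31 dB.
Stage 2: below threshold (-31 ≤ -25); passes unchanged; output -31 dB.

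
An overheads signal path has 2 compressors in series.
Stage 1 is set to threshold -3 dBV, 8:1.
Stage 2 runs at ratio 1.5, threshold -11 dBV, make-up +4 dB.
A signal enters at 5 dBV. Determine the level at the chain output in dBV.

-1 dBV

Stage 1: 8 dB above -3 dBV, reduced 8:1 to 1 dB above → -2 dBV.
Stage 2: overshoot 9 dB → 9/1.5 = 6 dB → -5 dBV; +4 dB make-up → -1 dBV.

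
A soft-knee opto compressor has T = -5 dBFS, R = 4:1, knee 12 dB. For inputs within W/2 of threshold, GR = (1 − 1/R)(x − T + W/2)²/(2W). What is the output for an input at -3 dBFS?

-5 dBFS

x − T + W/2 = -3 − (-5) + 6 = 8.
GR = (1 − 1/4) × 8² / 24 = 0.75 × 64 / 24 = 2 dB.
Output = -3 − 2 = -5 dBFS.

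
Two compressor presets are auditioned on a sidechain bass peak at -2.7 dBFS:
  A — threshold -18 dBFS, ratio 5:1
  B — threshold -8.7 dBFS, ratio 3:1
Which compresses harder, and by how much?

A: GR = 15.3 − 15.3/5 = 12.24 dB.
B: GR = 6 − 6/3 = 4 dB.
Difference: 8.24 dB in favour of A.

A, by 8.24 dB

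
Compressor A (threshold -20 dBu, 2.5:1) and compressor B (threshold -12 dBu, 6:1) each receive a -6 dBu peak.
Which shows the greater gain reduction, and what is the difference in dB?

A: overshoot 14 dB → output overshoot 5.6 dB → GR 8.4 dB.
B: overshoot 6 dB → output overshoot 1 dB → GR 5 dB.
Difference: 3.4 dB in favour of A.

A, by 3.4 dB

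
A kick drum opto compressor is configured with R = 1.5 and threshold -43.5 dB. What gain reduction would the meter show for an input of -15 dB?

The signal is 28.5 dB above threshold.
At 1.5:1, output sits 28.5/1.5 = 19 dB above threshold.
Gain reduction = 28.5 − 19 = 9.5 dB.

9.5 dB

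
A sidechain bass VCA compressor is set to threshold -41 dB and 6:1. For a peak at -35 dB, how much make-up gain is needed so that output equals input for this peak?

5 dB

The peak compresses to -41 + 6/6 = -40 dB.
To reach -35 dB requires -35 − (-40) = 5 dB of make-up.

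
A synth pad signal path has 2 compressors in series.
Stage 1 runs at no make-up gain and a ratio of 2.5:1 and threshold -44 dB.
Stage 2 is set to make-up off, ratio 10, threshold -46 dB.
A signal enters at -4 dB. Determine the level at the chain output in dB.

-44.2 dB

Stage 1: 40 dB above -44 dB, reduced 2.5:1 to 16 dB above → -28 dB.
Stage 2: overshoot 18 dB → 18/10 = 1.8 dB → -44.2 dB.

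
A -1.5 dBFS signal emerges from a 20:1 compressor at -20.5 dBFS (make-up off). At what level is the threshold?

-21.5 dBFS

Input is 20 dB above T (since output overshoot × R = input overshoot: (-20.5 − T)·20 = -1.5 − T gives T = -21.5 dBFS).
Check: -21.5 + (-1.5 − (-21.5))/20 = -21.5 + 1 = -20.5 dBFS. ✓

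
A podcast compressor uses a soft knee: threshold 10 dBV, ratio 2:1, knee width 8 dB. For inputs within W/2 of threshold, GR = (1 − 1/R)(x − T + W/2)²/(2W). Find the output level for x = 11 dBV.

x − T + W/2 = 11 − 10 + 4 = 5.
GR = (1 − 1/2) × 5² / 16 = 0.5 × 25 / 16 = 0.78125 dB.
Output = 11 − 0.78125 = 10.21875 dBV.

10.21875 dBV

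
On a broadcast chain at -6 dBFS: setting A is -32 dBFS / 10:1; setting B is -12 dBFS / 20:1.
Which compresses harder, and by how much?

A: GR = 26 − 26/10 = 23.4 dB.
B: GR = 6 − 6/20 = 5.7 dB.
Difference: 17.7 dB in favour of A.

A, by 17.7 dB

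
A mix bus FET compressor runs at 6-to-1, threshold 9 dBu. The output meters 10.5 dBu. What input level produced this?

18 dBu

That's 1.5 dB above the 9 dBu threshold.
Input overshoot = R × output overshoot = 9 dB → input = 9 + 9 = 18 dBu.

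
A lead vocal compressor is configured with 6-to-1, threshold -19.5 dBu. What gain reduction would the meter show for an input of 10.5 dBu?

25 dB

Overshoot = 10.5 − (-19.5) = 30 dB.
A 6:1 ratio leaves 5 dB of that excess.
Gain reduction = 30 − 5 = 25 dB.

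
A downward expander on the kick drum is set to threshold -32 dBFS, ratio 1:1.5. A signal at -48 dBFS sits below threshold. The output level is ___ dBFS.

-56 dBFS

Undershoot = (-32) − (-48) = 16 dB.
At 1:1.5, that expands to 24 dB under threshold.
Output = -32 − 24 = -56 dBFS.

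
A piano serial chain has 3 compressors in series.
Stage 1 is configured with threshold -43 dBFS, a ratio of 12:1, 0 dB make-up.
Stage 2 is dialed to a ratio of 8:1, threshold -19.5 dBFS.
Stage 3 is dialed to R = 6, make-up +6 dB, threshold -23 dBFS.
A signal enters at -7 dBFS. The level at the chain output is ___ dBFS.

Stage 1: -7 dBFS is 36 dB over -43 dBFS; at 12:1 that becomes 3 dB over, giving -40 dBFS.
Stage 2: -40 dBFS ≤ -19.5 dBFS, so stage 2 doesn't engage; output -40 dBFS.
Stage 3: -40 dBFS ≤ -23 dBFS, so stage 3 doesn't engage; make-up brings it to -34 dBFS.

-34 dBFS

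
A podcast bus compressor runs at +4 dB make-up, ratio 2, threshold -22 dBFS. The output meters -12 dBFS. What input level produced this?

-10 dBFS

Before make-up, the level was -12 − 4 = -16 dBFS.
The compressed level sits -16 − (-22) = 6 dB over threshold.
Input overshoot = R × output overshoot = 12 dB → input = -22 + 12 = -10 dBFS.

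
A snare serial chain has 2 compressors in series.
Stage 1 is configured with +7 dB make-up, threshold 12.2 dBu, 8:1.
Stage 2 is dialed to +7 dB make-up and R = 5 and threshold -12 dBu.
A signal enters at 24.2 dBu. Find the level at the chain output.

Stage 1: overshoot 12 dB → 12/8 = 1.5 dB → 13.7 dBu; +7 dB make-up → 20.7 dBu.
Stage 2: overshoot 32.7 dB → 32.7/5 = 6.54 dB → -5.46 dBu; +7 dB make-up → 1.54 dBu.

1.54 dBu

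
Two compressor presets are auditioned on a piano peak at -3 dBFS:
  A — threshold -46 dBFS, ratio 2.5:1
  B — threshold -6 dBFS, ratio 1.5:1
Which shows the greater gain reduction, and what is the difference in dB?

A, by 24.8 dB

A: 43 dB over, compressed to 17.2 dB over, so 25.8 dB of GR.
B: 3 dB over, compressed to 2 dB over, so 1 dB of GR.
Difference: 24.8 dB in favour of A.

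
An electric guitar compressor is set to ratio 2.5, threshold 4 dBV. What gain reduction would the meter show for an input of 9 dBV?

3 dB

The signal is 5 dB above threshold.
At 2.5:1, output sits 5/2.5 = 2 dB above threshold.
So the signal is attenuated by 5 − 2 = 3 dB.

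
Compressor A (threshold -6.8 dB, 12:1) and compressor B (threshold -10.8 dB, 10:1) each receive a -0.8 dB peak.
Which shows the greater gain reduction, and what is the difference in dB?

B, by 3.5 dB

A: GR = 6 − 6/12 = 5.5 dB.
B: GR = 10 − 10/10 = 9 dB.
Difference: 3.5 dB in favour of B.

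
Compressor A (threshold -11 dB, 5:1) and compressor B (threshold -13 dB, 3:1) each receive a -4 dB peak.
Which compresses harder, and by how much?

A: 7 dB over, compressed to 1.4 dB over, so 5.6 dB of GR.
B: 9 dB over, compressed to 3 dB over, so 6 dB of GR.
B reduces 0.4 dB more.

B, by 0.4 dB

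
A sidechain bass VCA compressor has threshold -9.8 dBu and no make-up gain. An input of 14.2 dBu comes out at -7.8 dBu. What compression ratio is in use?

Input overshoot = 14.2 − (-9.8) = 24 dB; output overshoot = -7.8 − (-9.8) = 2 dB.
Ratio = 24 / 2 = 12.

12:1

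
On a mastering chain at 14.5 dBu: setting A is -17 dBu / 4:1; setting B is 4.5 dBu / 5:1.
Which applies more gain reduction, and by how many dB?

A, by 15.625 dB

A: 31.5 dB over, compressed to 7.875 dB over, so 23.625 dB of GR.
B: 10 dB over, compressed to 2 dB over, so 8 dB of GR.
Difference: 15.625 dB in favour of A.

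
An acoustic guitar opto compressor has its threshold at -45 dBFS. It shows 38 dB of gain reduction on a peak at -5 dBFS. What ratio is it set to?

Input overshoot = -5 − (-45) = 40 dB.
Output overshoot = 40 − 38 = 2 dB.
Ratio = input overshoot / output overshoot = 40 / 2 = 20.

20:1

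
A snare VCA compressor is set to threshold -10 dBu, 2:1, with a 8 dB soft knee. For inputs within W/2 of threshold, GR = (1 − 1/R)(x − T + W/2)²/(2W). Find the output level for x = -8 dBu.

-9.125 dBu

x − T + W/2 = -8 − (-10) + 4 = 6.
GR = (1 − 1/2) × 6² / 16 = 0.5 × 36 / 16 = 1.125 dB.
Output = -8 − 1.125 = -9.125 dBu.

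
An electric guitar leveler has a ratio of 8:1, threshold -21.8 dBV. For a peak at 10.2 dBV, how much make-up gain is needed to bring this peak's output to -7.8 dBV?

10 dB

Without make-up, output = threshold + overshoot/8 = -21.8 + 4 = -17.8 dBV.
Gap to target: 10 dB.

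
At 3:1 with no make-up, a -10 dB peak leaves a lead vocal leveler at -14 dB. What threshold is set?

-16 dB

Let T be the threshold. Output overshoot = (input overshoot)/R, so -14 − T = (-10 − T)/3.
3·(-14 − T) = -10 − T → 2·T = -42 − (-10) = -32.
T = -32/2 = -16 dB.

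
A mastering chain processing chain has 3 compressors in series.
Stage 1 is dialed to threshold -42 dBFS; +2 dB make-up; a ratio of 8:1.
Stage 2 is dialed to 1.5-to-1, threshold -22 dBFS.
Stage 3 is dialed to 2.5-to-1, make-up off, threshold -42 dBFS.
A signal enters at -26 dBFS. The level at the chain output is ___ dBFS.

-40.4 dBFS

Stage 1: overshoot 16 dB → 16/8 = 2 dB → -40 dBFS; +2 dB make-up → -38 dBFS.
Stage 2: -38 dBFS ≤ -22 dBFS, so stage 2 doesn't engage; output -38 dBFS.
Stage 3: -38 dBFS is 4 dB over -42 dBFS; at 2.5:1 that becomes 1.6 dB over, giving -40.4 dBFS.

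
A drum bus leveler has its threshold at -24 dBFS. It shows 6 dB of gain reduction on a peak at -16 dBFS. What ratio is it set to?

Input overshoot = -16 − (-24) = 8 dB.
Output overshoot = 8 − 6 = 2 dB.
Ratio = input overshoot / output overshoot = 8 / 2 = 4.

4:1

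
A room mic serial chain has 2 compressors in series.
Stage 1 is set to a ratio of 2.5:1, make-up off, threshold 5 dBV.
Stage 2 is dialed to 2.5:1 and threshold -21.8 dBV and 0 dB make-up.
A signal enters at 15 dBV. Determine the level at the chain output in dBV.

-9.48 dBV

Stage 1: 15 dBV is 10 dB over 5 dBV; at 2.5:1 that becomes 4 dB over, giving 9 dBV.
Stage 2: 9 dBV is 30.8 dB over -21.8 dBV; at 2.5:1 that becomes 12.32 dB over, giving -9.48 dBV.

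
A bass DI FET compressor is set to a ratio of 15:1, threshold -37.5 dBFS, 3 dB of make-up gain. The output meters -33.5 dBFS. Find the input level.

Remove make-up: -33.5 − 3 = -36.5 dBFS.
Post-compression overshoot = -36.5 − (-37.5) = 1 dB.
Input overshoot = R × output overshoot = 15 dB → input = -37.5 + 15 = -22.5 dBFS.

-22.5 dBFS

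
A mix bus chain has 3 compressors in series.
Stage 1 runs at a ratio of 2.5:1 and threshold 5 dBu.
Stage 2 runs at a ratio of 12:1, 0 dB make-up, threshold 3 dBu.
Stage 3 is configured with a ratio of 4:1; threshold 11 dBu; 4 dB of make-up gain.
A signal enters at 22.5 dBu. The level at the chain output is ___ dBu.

Stage 1: 22.5 dBu is 17.5 dB over 5 dBu; at 2.5:1 that becomes 7 dB over, giving 12 dBu.
Stage 2: overshoot 9 dB → 9/12 = 0.75 dB → 3.75 dBu.
Stage 3: 3.75 dBu ≤ 11 dBu, so stage 3 doesn't engage; make-up brings it to 7.75 dBu.

7.75 dBu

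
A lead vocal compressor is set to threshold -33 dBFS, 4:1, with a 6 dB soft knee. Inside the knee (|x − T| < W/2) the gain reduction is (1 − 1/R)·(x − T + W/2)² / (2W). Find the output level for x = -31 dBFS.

x − T + W/2 = -31 − (-33) + 3 = 5.
GR = (1 − 1/4) × 5² / 12 = 0.75 × 25 / 12 = 1.5625 dB.
Output = -31 − 1.5625 = -32.5625 dBFS.

-32.5625 dBFS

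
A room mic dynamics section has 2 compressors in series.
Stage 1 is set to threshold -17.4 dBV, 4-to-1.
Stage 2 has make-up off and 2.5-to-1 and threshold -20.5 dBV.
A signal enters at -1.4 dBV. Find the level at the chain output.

-17.66 dBV

Stage 1: overshoot 16 dB → 16/4 = 4 dB → -13.4 dBV.
Stage 2: overshoot 7.1 dB → 7.1/2.5 = 2.84 dB → -17.66 dBV.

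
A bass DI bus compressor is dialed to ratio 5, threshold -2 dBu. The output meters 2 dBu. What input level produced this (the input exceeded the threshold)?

18 dBu

The compressed level sits 2 − (-2) = 4 dB over threshold.
Before 5:1 compression the overshoot was 4 × 5 = 20 dB, so input = -2 + 20 = 18 dBu.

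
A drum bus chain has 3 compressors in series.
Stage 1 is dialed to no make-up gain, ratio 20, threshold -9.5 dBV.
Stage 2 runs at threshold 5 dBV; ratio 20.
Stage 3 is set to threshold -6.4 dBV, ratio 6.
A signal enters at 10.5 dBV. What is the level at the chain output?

Stage 1: 10.5 dBV is 20 dB over -9.5 dBV; at 20:1 that becomes 1 dB over, giving -8.5 dBV.
Stage 2: below threshold (-8.5 ≤ 5); passes unchanged; output -8.5 dBV.
Stage 3: below threshold (-8.5 ≤ -6.4); passes unchanged; output -8.5 dBV.

-8.5 dBV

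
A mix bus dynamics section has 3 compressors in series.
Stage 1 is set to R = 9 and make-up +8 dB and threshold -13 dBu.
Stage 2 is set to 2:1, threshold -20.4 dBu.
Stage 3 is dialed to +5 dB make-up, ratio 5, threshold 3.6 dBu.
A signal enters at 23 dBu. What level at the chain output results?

Stage 1: 36 dB above -13 dBu, reduced 9:1 to 4 dB above → -9 dBu; +8 dB make-up → -1 dBu.
Stage 2: -1 dBu is 19.4 dB over -20.4 dBu; at 2:1 that becomes 9.7 dB over, giving -10.7 dBu.
Stage 3: -10.7 dBu ≤ 3.6 dBu, so stage 3 doesn't engage; make-up brings it to -5.7 dBu.

-5.7 dBu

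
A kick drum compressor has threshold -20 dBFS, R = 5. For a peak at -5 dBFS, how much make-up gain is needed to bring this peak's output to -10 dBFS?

7 dB

The peak compresses to -20 + 15/5 = -17 dBFS.
To reach -10 dBFS requires -10 − (-17) = 7 dB of make-up.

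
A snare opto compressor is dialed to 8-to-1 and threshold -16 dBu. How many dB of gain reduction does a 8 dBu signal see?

Overshoot = 8 − (-16) = 24 dB.
At 8:1, output sits 24/8 = 3 dB above threshold.
GR = overshoot in − overshoot out = 24 − 3 = 21 dB.

21 dB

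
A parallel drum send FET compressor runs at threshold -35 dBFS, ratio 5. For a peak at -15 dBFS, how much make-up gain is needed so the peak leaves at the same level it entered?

16 dB

Overshoot 20 dB → 20/5 = 4 dB after compression, so the compressed level is -35 + 4 = -31 dBFS.
Make-up = target − compressed = -15 − (-31) = 16 dB.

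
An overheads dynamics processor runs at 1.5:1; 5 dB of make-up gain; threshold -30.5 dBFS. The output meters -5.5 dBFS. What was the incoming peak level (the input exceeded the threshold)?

-0.5 dBFS

Remove make-up: -5.5 − 5 = -10.5 dBFS.
That's 20 dB above the -30.5 dBFS threshold.
Undo the ratio: input overshoot = 20 × 1.5 = 30 dB, giving input = -0.5 dBFS.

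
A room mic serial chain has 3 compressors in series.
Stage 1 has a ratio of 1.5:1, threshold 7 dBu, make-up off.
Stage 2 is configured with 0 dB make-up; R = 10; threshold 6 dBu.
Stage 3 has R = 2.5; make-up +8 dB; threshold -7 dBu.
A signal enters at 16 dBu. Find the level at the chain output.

6.48 dBu

Stage 1: 9 dB above 7 dBu, reduced 1.5:1 to 6 dB above → 13 dBu.
Stage 2: 13 dBu is 7 dB over 6 dBu; at 10:1 that becomes 0.7 dB over, giving 6.7 dBu.
Stage 3: 6.7 dBu is 13.7 dB over -7 dBu; at 2.5:1 that becomes 5.48 dB over, giving -1.52 dBu; +8 dB make-up → 6.48 dBu.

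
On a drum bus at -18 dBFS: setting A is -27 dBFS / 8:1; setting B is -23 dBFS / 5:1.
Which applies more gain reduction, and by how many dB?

A, by 3.875 dB

A: 9 dB over, compressed to 1.125 dB over, so 7.875 dB of GR.
B: 5 dB over, compressed to 1 dB over, so 4 dB of GR.
Difference: 3.875 dB in favour of A.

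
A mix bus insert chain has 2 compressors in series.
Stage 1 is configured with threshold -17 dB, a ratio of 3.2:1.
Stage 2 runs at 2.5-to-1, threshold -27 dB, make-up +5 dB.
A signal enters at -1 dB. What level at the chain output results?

-16 dB

Stage 1: -1 dB is 16 dB over -17 dB; at 3.2:1 that becomes 5 dB over, giving -12 dB.
Stage 2: overshoot 15 dB → 15/2.5 = 6 dB → -21 dB; +5 dB make-up → -16 dB.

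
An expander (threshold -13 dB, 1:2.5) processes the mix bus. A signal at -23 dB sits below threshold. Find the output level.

Below threshold, a 1:2.5 expander applies gain = (2.5−1)×(T − x) of attenuation.
(2.5−1) × 10 = 15 dB, so output = -23 − 15 = -38 dB.

-38 dB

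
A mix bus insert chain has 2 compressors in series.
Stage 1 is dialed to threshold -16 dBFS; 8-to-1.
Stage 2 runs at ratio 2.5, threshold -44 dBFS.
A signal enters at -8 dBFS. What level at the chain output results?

Stage 1: -8 dBFS is 8 dB over -16 dBFS; at 8:1 that becomes 1 dB over, giving -15 dBFS.
Stage 2: overshoot 29 dB → 29/2.5 = 11.6 dB → -32.4 dBFS.

-32.4 dBFS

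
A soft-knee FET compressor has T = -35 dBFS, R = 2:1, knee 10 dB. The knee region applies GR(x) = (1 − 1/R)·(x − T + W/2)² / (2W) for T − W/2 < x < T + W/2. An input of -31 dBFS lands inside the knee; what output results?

-33.025 dBFS

x − T + W/2 = -31 − (-35) + 5 = 9.
GR = (1 − 1/2) × 9² / 20 = 0.5 × 81 / 20 = 2.025 dB.
Output = -31 − 2.025 = -33.025 dBFS.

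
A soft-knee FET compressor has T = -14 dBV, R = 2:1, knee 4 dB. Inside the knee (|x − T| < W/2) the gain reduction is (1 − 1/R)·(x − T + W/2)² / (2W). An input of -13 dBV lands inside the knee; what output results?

x − T + W/2 = -13 − (-14) + 2 = 3.
GR = (1 − 1/2) × 3² / 8 = 0.5 × 9 / 8 = 0.5625 dB.
Output = -13 − 0.5625 = -13.5625 dBV.

-13.5625 dBV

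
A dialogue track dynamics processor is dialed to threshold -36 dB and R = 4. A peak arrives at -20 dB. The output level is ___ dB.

-32 dB

The input is 16 dB above the -36 dB threshold.
At 4:1 the overshoot is divided by 4, leaving 4 dB above threshold.
That puts the output at -32 dB.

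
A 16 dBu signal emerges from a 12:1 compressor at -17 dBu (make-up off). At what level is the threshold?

-20 dBu

Input is 36 dB above T (since output overshoot × R = input overshoot: (-17 − T)·12 = 16 − T gives T = -20 dBu).
Check: -20 + (16 − (-20))/12 = -20 + 3 = -17 dBu. ✓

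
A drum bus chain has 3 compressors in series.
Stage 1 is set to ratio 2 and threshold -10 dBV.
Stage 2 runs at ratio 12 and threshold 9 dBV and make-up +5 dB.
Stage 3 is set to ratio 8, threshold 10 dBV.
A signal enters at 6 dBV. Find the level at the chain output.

Stage 1: 6 dBV is 16 dB over -10 dBV; at 2:1 that becomes 8 dB over, giving -2 dBV.
Stage 2: -2 dBV ≤ 9 dBV, so stage 2 doesn't engage; make-up brings it to 3 dBV.
Stage 3: 3 dBV is at or below the 10 dBV threshold — no compression; output 3 dBV.

3 dBV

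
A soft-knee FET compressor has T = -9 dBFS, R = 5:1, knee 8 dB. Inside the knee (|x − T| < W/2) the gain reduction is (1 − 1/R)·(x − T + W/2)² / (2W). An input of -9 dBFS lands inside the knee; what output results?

-9.8 dBFS

x − T + W/2 = -9 − (-9) + 4 = 4.
GR = (1 − 1/5) × 4² / 16 = 0.8 × 16 / 16 = 0.8 dB.
Output = -9 − 0.8 = -9.8 dBFS.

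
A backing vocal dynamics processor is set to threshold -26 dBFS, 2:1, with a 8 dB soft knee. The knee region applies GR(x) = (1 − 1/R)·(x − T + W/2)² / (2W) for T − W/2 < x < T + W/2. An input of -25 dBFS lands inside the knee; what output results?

-25.78125 dBFS

x − T + W/2 = -25 − (-26) + 4 = 5.
GR = (1 − 1/2) × 5² / 16 = 0.5 × 25 / 16 = 0.78125 dB.
Output = -25 − 0.78125 = -25.78125 dBFS.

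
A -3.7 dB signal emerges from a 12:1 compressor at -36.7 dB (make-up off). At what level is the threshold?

Let T be the threshold. Output overshoot = (input overshoot)/R, so -36.7 − T = (-3.7 − T)/12.
12·(-36.7 − T) = -3.7 − T → 11·T = -440.4 − (-3.7) = -436.7.
T = -436.7/11 = -39.7 dB.

-39.7 dB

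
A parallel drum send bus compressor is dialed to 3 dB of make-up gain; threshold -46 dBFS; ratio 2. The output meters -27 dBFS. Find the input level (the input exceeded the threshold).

Remove make-up: -27 − 3 = -30 dBFS.
Post-compression overshoot = -30 − (-46) = 16 dB.
Before 2:1 compression the overshoot was 16 × 2 = 32 dB, so input = -46 + 32 = -14 dBFS.

-14 dBFS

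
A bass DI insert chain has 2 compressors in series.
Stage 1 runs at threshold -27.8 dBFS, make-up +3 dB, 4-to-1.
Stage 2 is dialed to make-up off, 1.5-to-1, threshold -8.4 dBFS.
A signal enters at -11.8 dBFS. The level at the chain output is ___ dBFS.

Stage 1: 16 dB above -27.8 dBFS, reduced 4:1 to 4 dB above → -23.8 dBFS; +3 dB make-up → -20.8 dBFS.
Stage 2: -20.8 dBFS is at or below the -8.4 dBFS threshold — no compression; output -20.8 dBFS.

-20.8 dBFS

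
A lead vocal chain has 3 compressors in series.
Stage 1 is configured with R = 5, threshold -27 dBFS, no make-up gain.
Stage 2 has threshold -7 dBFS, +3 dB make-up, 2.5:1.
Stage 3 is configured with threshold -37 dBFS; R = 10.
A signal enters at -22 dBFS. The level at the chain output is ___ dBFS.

-35.6 dBFS

Stage 1: -22 dBFS is 5 dB over -27 dBFS; at 5:1 that becomes 1 dB over, giving -26 dBFS.
Stage 2: -26 dBFS is at or below the -7 dBFS threshold — no compression; make-up brings it to -23 dBFS.
Stage 3: 14 dB above -37 dBFS, reduced 10:1 to 1.4 dB above → -35.6 dBFS.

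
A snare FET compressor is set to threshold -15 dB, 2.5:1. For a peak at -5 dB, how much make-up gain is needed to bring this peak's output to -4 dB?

Overshoot 10 dB → 10/2.5 = 4 dB after compression, so the compressed level is -15 + 4 = -11 dB.
Make-up = target − compressed = -4 − (-11) = 7 dB.

7 dB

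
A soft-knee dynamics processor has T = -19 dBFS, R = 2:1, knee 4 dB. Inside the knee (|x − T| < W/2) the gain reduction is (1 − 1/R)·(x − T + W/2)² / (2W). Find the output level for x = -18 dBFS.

x − T + W/2 = -18 − (-19) + 2 = 3.
GR = (1 − 1/2) × 3² / 8 = 0.5 × 9 / 8 = 0.5625 dB.
Output = -18 − 0.5625 = -18.5625 dBFS.

-18.5625 dBFS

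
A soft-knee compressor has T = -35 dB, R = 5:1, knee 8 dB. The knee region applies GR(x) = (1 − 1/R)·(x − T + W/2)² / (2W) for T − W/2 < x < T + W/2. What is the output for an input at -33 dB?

x − T + W/2 = -33 − (-35) + 4 = 6.
GR = (1 − 1/5) × 6² / 16 = 0.8 × 36 / 16 = 1.8 dB.
Output = -33 − 1.8 = -34.8 dB.

-34.8 dB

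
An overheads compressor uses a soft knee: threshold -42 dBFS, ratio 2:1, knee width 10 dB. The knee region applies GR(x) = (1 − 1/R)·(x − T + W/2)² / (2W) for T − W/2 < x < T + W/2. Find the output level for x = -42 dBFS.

-42.625 dBFS

x − T + W/2 = -42 − (-42) + 5 = 5.
GR = (1 − 1/2) × 5² / 20 = 0.5 × 25 / 20 = 0.625 dB.
Output = -42 − 0.625 = -42.625 dBFS.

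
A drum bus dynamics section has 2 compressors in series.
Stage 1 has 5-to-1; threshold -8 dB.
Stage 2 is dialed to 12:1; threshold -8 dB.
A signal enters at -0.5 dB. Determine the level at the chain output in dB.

Stage 1: 7.5 dB above -8 dB, reduced 5:1 to 1.5 dB above → -6.5 dB.
Stage 2: -6.5 dB is 1.5 dB over -8 dB; at 12:1 that becomes 0.125 dB over, giving -7.875 dB.

-7.875 dB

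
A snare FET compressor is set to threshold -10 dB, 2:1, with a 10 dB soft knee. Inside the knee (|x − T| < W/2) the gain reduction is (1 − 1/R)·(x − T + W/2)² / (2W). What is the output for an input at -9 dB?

-9.9 dB

x − T + W/2 = -9 − (-10) + 5 = 6.
GR = (1 − 1/2) × 6² / 20 = 0.5 × 36 / 20 = 0.9 dB.
Output = -9 − 0.9 = -9.9 dB.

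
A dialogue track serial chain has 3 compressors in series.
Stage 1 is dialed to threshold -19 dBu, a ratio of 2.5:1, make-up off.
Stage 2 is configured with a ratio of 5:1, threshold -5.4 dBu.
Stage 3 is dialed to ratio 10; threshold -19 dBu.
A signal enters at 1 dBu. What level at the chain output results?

Stage 1: overshoot 20 dB → 20/2.5 = 8 dB → -11 dBu.
Stage 2: -11 dBu is at or below the -5.4 dBu threshold — no compression; output -11 dBu.
Stage 3: overshoot 8 dB → 8/10 = 0.8 dB → -18.2 dBu.

-18.2 dBu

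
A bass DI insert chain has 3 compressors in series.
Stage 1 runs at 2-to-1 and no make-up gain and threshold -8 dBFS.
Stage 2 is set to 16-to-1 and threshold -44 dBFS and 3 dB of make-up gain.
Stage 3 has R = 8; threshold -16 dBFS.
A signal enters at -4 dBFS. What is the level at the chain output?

Stage 1: 4 dB above -8 dBFS, reduced 2:1 to 2 dB above → -6 dBFS.
Stage 2: overshoot 38 dB → 38/16 = 2.375 dB → -41.625 dBFS; +3 dB make-up → -38.625 dBFS.
Stage 3: -38.625 dBFS ≤ -16 dBFS, so stage 3 doesn't engage; output -38.625 dBFS.

-38.625 dBFS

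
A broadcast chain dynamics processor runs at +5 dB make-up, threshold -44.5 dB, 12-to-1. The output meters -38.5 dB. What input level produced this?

Remove make-up: -38.5 − 5 = -43.5 dB.
Post-compression overshoot = -43.5 − (-44.5) = 1 dB.
Undo the ratio: input overshoot = 1 × 12 = 12 dB, giving input = -32.5 dB.

-32.5 dB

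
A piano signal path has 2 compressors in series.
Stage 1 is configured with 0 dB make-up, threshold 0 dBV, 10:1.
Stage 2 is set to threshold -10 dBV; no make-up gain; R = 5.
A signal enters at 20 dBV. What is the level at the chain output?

-7.6 dBV

Stage 1: overshoot 20 dB → 20/10 = 2 dB → 2 dBV.
Stage 2: 12 dB above -10 dBV, reduced 5:1 to 2.4 dB above → -7.6 dBV.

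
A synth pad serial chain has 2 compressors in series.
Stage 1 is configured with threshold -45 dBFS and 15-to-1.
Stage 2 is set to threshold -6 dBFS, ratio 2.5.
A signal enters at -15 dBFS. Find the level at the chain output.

-43 dBFS

Stage 1: 30 dB above -45 dBFS, reduced 15:1 to 2 dB above → -43 dBFS.
Stage 2: -43 dBFS is at or below the -6 dBFS threshold — no compression; output -43 dBFS.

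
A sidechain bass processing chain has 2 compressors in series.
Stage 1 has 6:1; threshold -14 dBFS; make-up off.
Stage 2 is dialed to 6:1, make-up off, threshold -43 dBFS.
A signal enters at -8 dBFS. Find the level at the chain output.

-38 dBFS

Stage 1: -8 dBFS is 6 dB over -14 dBFS; at 6:1 that becomes 1 dB over, giving -13 dBFS.
Stage 2: -13 dBFS is 30 dB over -43 dBFS; at 6:1 that becomes 5 dB over, giving -38 dBFS.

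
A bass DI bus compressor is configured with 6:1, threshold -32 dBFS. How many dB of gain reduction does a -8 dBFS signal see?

20 dB

The signal is 24 dB above threshold.
A 6:1 ratio leaves 4 dB of that excess.
So the signal is attenuated by 24 − 4 = 20 dB.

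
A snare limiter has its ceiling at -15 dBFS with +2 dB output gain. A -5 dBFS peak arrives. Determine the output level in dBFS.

-13 dBFS

At ∞:1, everything above -15 dBFS is held at the ceiling.
Output gain then adds 2 dB: -15 + 2 = -13 dBFS.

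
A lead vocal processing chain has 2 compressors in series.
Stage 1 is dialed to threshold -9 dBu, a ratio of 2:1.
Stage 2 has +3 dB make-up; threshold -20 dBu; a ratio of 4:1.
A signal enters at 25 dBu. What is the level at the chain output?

-10 dBu

Stage 1: 34 dB above -9 dBu, reduced 2:1 to 17 dB above → 8 dBu.
Stage 2: 28 dB above -20 dBu, reduced 4:1 to 7 dB above → -13 dBu; +3 dB make-up → -10 dBu.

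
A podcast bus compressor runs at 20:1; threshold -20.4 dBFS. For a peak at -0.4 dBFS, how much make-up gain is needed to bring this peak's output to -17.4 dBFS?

The peak compresses to -20.4 + 20/20 = -19.4 dBFS.
To reach -17.4 dBFS requires -17.4 − (-19.4) = 2 dB of make-up.

2 dB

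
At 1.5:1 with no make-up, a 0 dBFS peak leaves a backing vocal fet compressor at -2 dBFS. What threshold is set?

Let T be the threshold. Output overshoot = (input overshoot)/R, so -2 − T = (0 − T)/1.5.
1.5·(-2 − T) = 0 − T → 0.5·T = -3 − 0 = -3.
T = -3/0.5 = -6 dBFS.

-6 dBFS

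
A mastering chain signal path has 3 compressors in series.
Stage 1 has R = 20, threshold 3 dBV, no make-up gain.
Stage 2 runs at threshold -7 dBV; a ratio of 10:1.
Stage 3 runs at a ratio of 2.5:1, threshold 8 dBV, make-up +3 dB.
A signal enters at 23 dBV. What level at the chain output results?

-2.9 dBV

Stage 1: 20 dB above 3 dBV, reduced 20:1 to 1 dB above → 4 dBV.
Stage 2: 11 dB above -7 dBV, reduced 10:1 to 1.1 dB above → -5.9 dBV.
Stage 3: -5.9 dBV ≤ 8 dBV, so stage 3 doesn't engage; make-up brings it to -2.9 dBV.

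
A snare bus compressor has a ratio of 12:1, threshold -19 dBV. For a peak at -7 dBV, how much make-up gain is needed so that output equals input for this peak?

The peak compresses to -19 + 12/12 = -18 dBV.
To reach -7 dBV requires -7 − (-18) = 11 dB of make-up.

11 dB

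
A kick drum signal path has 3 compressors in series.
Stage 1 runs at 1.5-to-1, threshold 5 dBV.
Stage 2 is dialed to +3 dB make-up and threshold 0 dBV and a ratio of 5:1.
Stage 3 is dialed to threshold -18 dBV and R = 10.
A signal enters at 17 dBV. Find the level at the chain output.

-15.64 dBV

Stage 1: 12 dB above 5 dBV, reduced 1.5:1 to 8 dB above → 13 dBV.
Stage 2: 13 dBV is 13 dB over 0 dBV; at 5:1 that becomes 2.6 dB over, giving 2.6 dBV; +3 dB make-up → 5.6 dBV.
Stage 3: 23.6 dB above -18 dBV, reduced 10:1 to 2.36 dB above → -15.64 dBV.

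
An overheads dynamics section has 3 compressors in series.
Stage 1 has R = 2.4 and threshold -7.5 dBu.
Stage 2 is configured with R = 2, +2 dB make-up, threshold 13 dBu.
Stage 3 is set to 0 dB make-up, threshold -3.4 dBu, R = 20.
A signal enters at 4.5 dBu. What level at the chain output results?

Stage 1: overshoot 12 dB → 12/2.4 = 5 dB → -2.5 dBu.
Stage 2: -2.5 dBu is at or below the 13 dBu threshold — no compression; make-up brings it to -0.5 dBu.
Stage 3: -0.5 dBu is 2.9 dB over -3.4 dBu; at 20:1 that becomes 0.145 dB over, giving -3.255 dBu.

-3.255 dBu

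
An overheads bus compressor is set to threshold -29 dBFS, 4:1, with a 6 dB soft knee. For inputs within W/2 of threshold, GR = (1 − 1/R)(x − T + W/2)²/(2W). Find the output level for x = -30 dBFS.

x − T + W/2 = -30 − (-29) + 3 = 2.
GR = (1 − 1/4) × 2² / 12 = 0.75 × 4 / 12 = 0.25 dB.
Output = -30 − 0.25 = -30.25 dBFS.

-30.25 dBFS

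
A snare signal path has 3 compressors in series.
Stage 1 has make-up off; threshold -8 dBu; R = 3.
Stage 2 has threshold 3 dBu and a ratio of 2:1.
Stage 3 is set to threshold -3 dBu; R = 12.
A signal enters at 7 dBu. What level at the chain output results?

Stage 1: 7 dBu is 15 dB over -8 dBu; at 3:1 that becomes 5 dB over, giving -3 dBu.
Stage 2: -3 dBu is at or below the 3 dBu threshold — no compression; output -3 dBu.
Stage 3: below threshold (-3 ≤ -3); passes unchanged; output -3 dBu.

-3 dBu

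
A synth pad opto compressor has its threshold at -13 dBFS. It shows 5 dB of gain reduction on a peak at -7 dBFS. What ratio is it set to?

6:1

Input overshoot = -7 − (-13) = 6 dB.
Output overshoot = 6 − 5 = 1 dB.
Ratio = input overshoot / output overshoot = 6 / 1 = 6.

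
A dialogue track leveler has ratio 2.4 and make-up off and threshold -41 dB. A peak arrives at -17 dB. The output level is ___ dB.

-31 dB

-17 dB sits 24 dB over threshold.
The 24 dB excess becomes 10 dB after 2.4:1 reduction.
That puts the output at -31 dB.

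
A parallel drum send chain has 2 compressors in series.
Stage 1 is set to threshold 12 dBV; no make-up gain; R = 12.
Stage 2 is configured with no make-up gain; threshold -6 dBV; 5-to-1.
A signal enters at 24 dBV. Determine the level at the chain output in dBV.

-2.2 dBV

Stage 1: 24 dBV is 12 dB over 12 dBV; at 12:1 that becomes 1 dB over, giving 13 dBV.
Stage 2: 19 dB above -6 dBV, reduced 5:1 to 3.8 dB above → -2.2 dBV.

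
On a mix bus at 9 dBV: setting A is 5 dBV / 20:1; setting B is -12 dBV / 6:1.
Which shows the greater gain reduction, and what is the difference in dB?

B, by 13.7 dB

A: GR = 4 − 4/20 = 3.8 dB.
B: GR = 21 − 21/6 = 17.5 dB.
B applies 13.7 dB more gain reduction.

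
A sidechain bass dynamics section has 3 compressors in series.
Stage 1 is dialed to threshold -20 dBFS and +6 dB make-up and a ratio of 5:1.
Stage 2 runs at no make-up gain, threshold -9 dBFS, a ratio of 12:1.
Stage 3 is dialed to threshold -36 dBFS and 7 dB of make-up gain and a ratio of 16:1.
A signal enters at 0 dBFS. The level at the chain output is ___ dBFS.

Stage 1: 20 dB above -20 dBFS, reduced 5:1 to 4 dB above → -16 dBFS; +6 dB make-up → -10 dBFS.
Stage 2: -10 dBFS ≤ -9 dBFS, so stage 2 doesn't engage; output -10 dBFS.
Stage 3: -10 dBFS is 26 dB over -36 dBFS; at 16:1 that becomes 1.625 dB over, giving -34.375 dBFS; +7 dB make-up → -27.375 dBFS.

-27.375 dBFS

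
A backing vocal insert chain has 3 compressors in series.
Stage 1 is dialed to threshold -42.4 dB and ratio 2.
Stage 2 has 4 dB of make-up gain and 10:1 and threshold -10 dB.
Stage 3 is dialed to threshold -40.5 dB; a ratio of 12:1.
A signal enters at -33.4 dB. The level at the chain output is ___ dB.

-39.95 dB

Stage 1: -33.4 dB is 9 dB over -42.4 dB; at 2:1 that becomes 4.5 dB over, giving -37.9 dB.
Stage 2: below threshold (-37.9 ≤ -10); passes unchanged; make-up brings it to -33.9 dB.
Stage 3: -33.9 dB is 6.6 dB over -40.5 dB; at 12:1 that becomes 0.55 dB over, giving -39.95 dB.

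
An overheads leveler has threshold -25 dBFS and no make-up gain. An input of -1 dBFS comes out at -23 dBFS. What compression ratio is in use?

12:1

Input overshoot = -1 − (-25) = 24 dB; output overshoot = -23 − (-25) = 2 dB.
Ratio = 24 / 2 = 12.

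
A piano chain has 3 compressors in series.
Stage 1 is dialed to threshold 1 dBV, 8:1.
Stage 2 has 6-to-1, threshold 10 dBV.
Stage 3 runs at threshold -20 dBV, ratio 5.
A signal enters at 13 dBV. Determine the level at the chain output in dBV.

Stage 1: overshoot 12 dB → 12/8 = 1.5 dB → 2.5 dBV.
Stage 2: 2.5 dBV ≤ 10 dBV, so stage 2 doesn't engage; output 2.5 dBV.
Stage 3: 22.5 dB above -20 dBV, reduced 5:1 to 4.5 dB above → -15.5 dBV.

-15.5 dBV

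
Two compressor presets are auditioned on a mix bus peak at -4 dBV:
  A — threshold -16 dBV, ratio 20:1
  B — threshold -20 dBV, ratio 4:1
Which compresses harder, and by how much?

B, by 0.6 dB

A: overshoot 12 dB → output overshoot 0.6 dB → GR 11.4 dB.
B: overshoot 16 dB → output overshoot 4 dB → GR 12 dB.
B applies 0.6 dB more gain reduction.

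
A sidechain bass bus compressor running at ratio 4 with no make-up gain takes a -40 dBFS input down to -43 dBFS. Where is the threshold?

-44 dBFS

Let T be the threshold. Output overshoot = (input overshoot)/R, so -43 − T = (-40 − T)/4.
4·(-43 − T) = -40 − T → 3·T = -172 − (-40) = -132.
T = -132/3 = -44 dBFS.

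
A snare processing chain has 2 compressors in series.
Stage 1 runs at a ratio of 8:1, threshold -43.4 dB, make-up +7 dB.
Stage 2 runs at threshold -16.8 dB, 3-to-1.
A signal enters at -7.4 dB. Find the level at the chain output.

Stage 1: -7.4 dB is 36 dB over -43.4 dB; at 8:1 that becomes 4.5 dB over, giving -38.9 dB; +7 dB make-up → -31.9 dB.
Stage 2: below threshold (-31.9 ≤ -16.8); passes unchanged; output -31.9 dB.

-31.9 dB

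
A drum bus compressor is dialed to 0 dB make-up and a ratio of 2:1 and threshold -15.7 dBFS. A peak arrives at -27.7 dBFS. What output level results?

-27.7 dBFS

-27.7 dBFS is 12 dB below the -15.7 dBFS threshold, so no gain reduction is applied.
Output = input = -27.7 dBFS.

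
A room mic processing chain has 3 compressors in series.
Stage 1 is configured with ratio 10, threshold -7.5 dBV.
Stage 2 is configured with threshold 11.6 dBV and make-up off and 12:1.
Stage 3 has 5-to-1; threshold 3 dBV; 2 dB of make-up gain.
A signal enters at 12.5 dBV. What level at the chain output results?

Stage 1: overshoot 20 dB → 20/10 = 2 dB → -5.5 dBV.
Stage 2: -5.5 dBV ≤ 11.6 dBV, so stage 2 doesn't engage; output -5.5 dBV.
Stage 3: -5.5 dBV is at or below the 3 dBV threshold — no compression; make-up brings it to -3.5 dBV.

-3.5 dBV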